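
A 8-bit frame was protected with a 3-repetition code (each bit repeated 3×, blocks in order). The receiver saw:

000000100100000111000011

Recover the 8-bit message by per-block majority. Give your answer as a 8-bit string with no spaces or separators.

Block 1 (000): 0 ones → 0
Block 2 (000): 0 ones → 0
Block 3 (100): 1 one → 0
Block 4 (100): 1 one → 0
Block 5 (000): 0 ones → 0
Block 6 (111): 3 ones → 1
Block 7 (000): 0 ones → 0
Block 8 (011): 2 ones → 1

00000101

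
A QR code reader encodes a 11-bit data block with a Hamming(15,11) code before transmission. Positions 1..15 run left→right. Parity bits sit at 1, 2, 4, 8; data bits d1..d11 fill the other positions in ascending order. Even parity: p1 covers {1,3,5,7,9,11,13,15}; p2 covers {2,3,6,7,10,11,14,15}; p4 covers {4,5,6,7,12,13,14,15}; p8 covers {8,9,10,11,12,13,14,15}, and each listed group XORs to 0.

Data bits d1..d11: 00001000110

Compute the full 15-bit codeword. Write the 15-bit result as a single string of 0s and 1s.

Place data at non-parity positions: p1 p2 0 p4 0 0 0 p8 1 0 0 0 1 1 0
p1 (pos 1,3,5,7,9,11,13,15): XOR of data positions = 0⊕0⊕0⊕1⊕0⊕1⊕0 = 0
p2 (pos 2,3,6,7,10,11,14,15): XOR of data positions = 0⊕0⊕0⊕0⊕0⊕1⊕0 = 1
p4 (pos 4,5,6,7,12,13,14,15): XOR of data positions = 0⊕0⊕0⊕0⊕1⊕1⊕0 = 0
p8 (pos 8,9,10,11,12,13,14,15): XOR of data positions = 1⊕0⊕0⊕0⊕1⊕1⊕0 = 1
Codeword: 010000011000110

010000011000110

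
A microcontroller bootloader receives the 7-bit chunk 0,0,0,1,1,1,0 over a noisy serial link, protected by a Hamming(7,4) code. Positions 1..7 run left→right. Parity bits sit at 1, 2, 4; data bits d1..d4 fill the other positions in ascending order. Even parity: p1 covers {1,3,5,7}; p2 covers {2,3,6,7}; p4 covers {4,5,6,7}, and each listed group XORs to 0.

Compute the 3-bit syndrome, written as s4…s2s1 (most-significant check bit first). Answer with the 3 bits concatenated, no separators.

111

s1 (pos 1,3,5,7): 0⊕0⊕1⊕0 = 1
s2 (pos 2,3,6,7): 0⊕0⊕1⊕0 = 1
s4 (pos 4,5,6,7): 1⊕1⊕1⊕0 = 1
Syndrome s4…s1 = 111 → error at position 7.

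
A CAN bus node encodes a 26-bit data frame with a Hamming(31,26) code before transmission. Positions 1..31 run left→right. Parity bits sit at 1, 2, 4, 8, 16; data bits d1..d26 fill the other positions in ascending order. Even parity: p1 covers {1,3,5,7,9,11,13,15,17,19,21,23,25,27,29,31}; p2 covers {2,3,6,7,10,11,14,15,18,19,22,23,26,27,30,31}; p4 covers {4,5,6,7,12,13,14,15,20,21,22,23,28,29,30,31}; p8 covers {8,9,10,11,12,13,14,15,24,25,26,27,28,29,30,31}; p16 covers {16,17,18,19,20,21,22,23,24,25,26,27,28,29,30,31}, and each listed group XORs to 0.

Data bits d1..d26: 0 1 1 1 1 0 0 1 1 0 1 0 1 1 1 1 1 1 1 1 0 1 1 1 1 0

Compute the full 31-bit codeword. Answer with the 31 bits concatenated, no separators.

Place data at non-parity positions: p1 p2 0 p4 1 1 1 p8 1 0 0 1 1 0 1 p16 0 1 1 1 1 1 1 1 1 0 1 1 1 1 0
p1 (pos 1,3,5,7,9,11,13,15,17,19,21,23,25,27,29,31): XOR of data positions = 0⊕1⊕1⊕1⊕0⊕1⊕1⊕0⊕1⊕1⊕1⊕1⊕1⊕1⊕0 = 1
p2 (pos 2,3,6,7,10,11,14,15,18,19,22,23,26,27,30,31): XOR of data positions = 0⊕1⊕1⊕0⊕0⊕0⊕1⊕1⊕1⊕1⊕1⊕0⊕1⊕1⊕0 = 1
p4 (pos 4,5,6,7,12,13,14,15,20,21,22,23,28,29,30,31): XOR of data positions = 1⊕1⊕1⊕1⊕1⊕0⊕1⊕1⊕1⊕1⊕1⊕1⊕1⊕1⊕0 = 1
p8 (pos 8,9,10,11,12,13,14,15,24,25,26,27,28,29,30,31): XOR of data positions = 1⊕0⊕0⊕1⊕1⊕0⊕1⊕1⊕1⊕0⊕1⊕1⊕1⊕1⊕0 = 0
p16 (pos 16,17,18,19,20,21,22,23,24,25,26,27,28,29,30,31): XOR of data positions = 0⊕1⊕1⊕1⊕1⊕1⊕1⊕1⊕1⊕0⊕1⊕1⊕1⊕1⊕0 = 0
Codeword: 1101111010011010011111111011110

1101111010011010011111111011110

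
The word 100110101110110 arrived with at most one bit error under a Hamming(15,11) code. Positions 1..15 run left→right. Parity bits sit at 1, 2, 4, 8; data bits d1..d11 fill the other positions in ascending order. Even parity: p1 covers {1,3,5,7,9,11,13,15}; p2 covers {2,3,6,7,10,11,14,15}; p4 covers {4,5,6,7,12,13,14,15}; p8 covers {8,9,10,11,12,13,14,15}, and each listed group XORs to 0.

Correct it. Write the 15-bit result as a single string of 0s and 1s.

100110101111110

s1 (pos 1,3,5,7,9,11,13,15): 1⊕0⊕1⊕1⊕1⊕1⊕1⊕0 = 0
s2 (pos 2,3,6,7,10,11,14,15): 0⊕0⊕0⊕1⊕1⊕1⊕1⊕0 = 0
s4 (pos 4,5,6,7,12,13,14,15): 1⊕1⊕0⊕1⊕0⊕1⊕1⊕0 = 1
s8 (pos 8,9,10,11,12,13,14,15): 0⊕1⊕1⊕1⊕0⊕1⊕1⊕0 = 1
Syndrome s8…s1 = 1100 → error at position 12.
Flip position 12: 100110101110110 → 100110101111110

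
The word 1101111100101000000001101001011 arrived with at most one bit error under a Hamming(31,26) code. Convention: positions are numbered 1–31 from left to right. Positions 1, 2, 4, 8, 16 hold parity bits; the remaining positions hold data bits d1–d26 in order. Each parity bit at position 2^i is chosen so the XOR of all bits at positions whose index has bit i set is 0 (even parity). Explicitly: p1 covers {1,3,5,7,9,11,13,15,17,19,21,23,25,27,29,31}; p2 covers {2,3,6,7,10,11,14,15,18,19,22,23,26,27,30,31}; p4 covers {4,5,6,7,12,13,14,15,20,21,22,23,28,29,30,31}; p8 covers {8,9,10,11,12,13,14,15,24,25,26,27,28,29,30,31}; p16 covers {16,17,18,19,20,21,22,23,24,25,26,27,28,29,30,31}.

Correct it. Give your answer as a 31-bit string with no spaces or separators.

1101111000101000000001101001011

s1 (pos 1,3,5,7,9,11,13,15,17,19,21,23,25,27,29,31): 1⊕0⊕1⊕1⊕0⊕1⊕1⊕0⊕0⊕0⊕0⊕1⊕1⊕0⊕0⊕1 = 0
s2 (pos 2,3,6,7,10,11,14,15,18,19,22,23,26,27,30,31): 1⊕0⊕1⊕1⊕0⊕1⊕0⊕0⊕0⊕0⊕1⊕1⊕0⊕0⊕1⊕1 = 0
s4 (pos 4,5,6,7,12,13,14,15,20,21,22,23,28,29,30,31): 1⊕1⊕1⊕1⊕0⊕1⊕0⊕0⊕0⊕0⊕1⊕1⊕1⊕0⊕1⊕1 = 0
s8 (pos 8,9,10,11,12,13,14,15,24,25,26,27,28,29,30,31): 1⊕0⊕0⊕1⊕0⊕1⊕0⊕0⊕0⊕1⊕0⊕0⊕1⊕0⊕1⊕1 = 1
s16 (pos 16,17,18,19,20,21,22,23,24,25,26,27,28,29,30,31): 0⊕0⊕0⊕0⊕0⊕0⊕1⊕1⊕0⊕1⊕0⊕0⊕1⊕0⊕1⊕1 = 0
Syndrome s16…s1 = 01000 → error at position 8.
Flip position 8: 1101111100101000000001101001011 → 1101111000101000000001101001011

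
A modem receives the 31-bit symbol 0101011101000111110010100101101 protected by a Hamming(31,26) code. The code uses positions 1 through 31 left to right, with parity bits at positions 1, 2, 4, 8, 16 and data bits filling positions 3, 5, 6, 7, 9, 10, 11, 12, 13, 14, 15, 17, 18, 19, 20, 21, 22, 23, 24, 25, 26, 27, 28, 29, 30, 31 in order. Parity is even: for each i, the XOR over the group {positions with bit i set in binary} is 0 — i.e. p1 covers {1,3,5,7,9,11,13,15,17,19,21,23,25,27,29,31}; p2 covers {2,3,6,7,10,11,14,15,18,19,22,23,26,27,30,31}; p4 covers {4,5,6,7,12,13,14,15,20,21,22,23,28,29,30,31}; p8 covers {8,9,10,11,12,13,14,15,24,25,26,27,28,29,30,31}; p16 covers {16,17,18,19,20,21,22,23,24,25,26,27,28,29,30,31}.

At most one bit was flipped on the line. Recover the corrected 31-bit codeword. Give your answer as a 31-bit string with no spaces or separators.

s1 (pos 1,3,5,7,9,11,13,15,17,19,21,23,25,27,29,31): 0⊕0⊕0⊕1⊕0⊕0⊕0⊕1⊕1⊕0⊕1⊕1⊕0⊕0⊕1⊕1 = 1
s2 (pos 2,3,6,7,10,11,14,15,18,19,22,23,26,27,30,31): 1⊕0⊕1⊕1⊕1⊕0⊕1⊕1⊕1⊕0⊕0⊕1⊕1⊕0⊕0⊕1 = 0
s4 (pos 4,5,6,7,12,13,14,15,20,21,22,23,28,29,30,31): 1⊕0⊕1⊕1⊕0⊕0⊕1⊕1⊕0⊕1⊕0⊕1⊕1⊕1⊕0⊕1 = 0
s8 (pos 8,9,10,11,12,13,14,15,24,25,26,27,28,29,30,31): 1⊕0⊕1⊕0⊕0⊕0⊕1⊕1⊕0⊕0⊕1⊕0⊕1⊕1⊕0⊕1 = 0
s16 (pos 16,17,18,19,20,21,22,23,24,25,26,27,28,29,30,31): 1⊕1⊕1⊕0⊕0⊕1⊕0⊕1⊕0⊕0⊕1⊕0⊕1⊕1⊕0⊕1 = 1
Syndrome s16…s1 = 10001 → error at position 17.
Flip position 17: 0101011101000111110010100101101 → 0101011101000111010010100101101

0101011101000111010010100101101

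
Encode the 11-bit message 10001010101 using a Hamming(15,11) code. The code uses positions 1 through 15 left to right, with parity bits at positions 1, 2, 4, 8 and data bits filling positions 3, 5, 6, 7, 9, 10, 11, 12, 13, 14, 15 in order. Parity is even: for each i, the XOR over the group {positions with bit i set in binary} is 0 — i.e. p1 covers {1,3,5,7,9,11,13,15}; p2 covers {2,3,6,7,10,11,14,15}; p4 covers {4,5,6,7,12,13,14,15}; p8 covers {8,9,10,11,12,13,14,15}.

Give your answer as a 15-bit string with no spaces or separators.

111000001010101

Place data at non-parity positions: p1 p2 1 p4 0 0 0 p8 1 0 1 0 1 0 1
p1 (pos 1,3,5,7,9,11,13,15): XOR of data positions = 1⊕0⊕0⊕1⊕1⊕1⊕1 = 1
p2 (pos 2,3,6,7,10,11,14,15): XOR of data positions = 1⊕0⊕0⊕0⊕1⊕0⊕1 = 1
p4 (pos 4,5,6,7,12,13,14,15): XOR of data positions = 0⊕0⊕0⊕0⊕1⊕0⊕1 = 0
p8 (pos 8,9,10,11,12,13,14,15): XOR of data positions = 1⊕0⊕1⊕0⊕1⊕0⊕1 = 0
Codeword: 111000001010101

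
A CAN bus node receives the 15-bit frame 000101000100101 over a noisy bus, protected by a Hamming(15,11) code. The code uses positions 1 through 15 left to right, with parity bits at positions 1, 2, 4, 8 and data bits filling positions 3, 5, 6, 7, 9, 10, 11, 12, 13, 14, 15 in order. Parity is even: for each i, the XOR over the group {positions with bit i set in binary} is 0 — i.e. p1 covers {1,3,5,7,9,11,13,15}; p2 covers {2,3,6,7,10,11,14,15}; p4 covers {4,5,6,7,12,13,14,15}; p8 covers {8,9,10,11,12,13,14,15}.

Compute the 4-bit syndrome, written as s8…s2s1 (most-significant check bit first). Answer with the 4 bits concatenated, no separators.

s1 (pos 1,3,5,7,9,11,13,15): 0⊕0⊕0⊕0⊕0⊕0⊕1⊕1 = 0
s2 (pos 2,3,6,7,10,11,14,15): 0⊕0⊕1⊕0⊕1⊕0⊕0⊕1 = 1
s4 (pos 4,5,6,7,12,13,14,15): 1⊕0⊕1⊕0⊕0⊕1⊕0⊕1 = 0
s8 (pos 8,9,10,11,12,13,14,15): 0⊕0⊕1⊕0⊕0⊕1⊕0⊕1 = 1
Syndrome s8…s1 = 1010 → error at position 10.

1010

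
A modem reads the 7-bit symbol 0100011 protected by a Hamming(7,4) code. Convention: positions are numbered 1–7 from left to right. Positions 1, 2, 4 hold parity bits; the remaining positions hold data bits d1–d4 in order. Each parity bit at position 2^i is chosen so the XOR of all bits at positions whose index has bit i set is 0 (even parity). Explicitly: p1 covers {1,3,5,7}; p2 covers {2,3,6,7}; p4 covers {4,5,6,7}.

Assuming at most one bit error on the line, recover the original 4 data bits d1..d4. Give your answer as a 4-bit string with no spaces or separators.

1011

s1 (pos 1,3,5,7): 0⊕0⊕0⊕1 = 1
s2 (pos 2,3,6,7): 1⊕0⊕1⊕1 = 1
s4 (pos 4,5,6,7): 0⊕0⊕1⊕1 = 0
Syndrome s4…s1 = 011 → error at position 3.
Flip position 3: 0100011 → 0110011
Read data bits from positions 3,5,6,7: 1011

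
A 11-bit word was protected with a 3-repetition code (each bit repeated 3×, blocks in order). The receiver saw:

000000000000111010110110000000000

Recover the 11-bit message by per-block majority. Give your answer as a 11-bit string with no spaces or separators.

00001011000

Block 1 (000): 0 ones → 0
Block 2 (000): 0 ones → 0
Block 3 (000): 0 ones → 0
Block 4 (000): 0 ones → 0
Block 5 (111): 3 ones → 1
Block 6 (010): 1 one → 0
Block 7 (110): 2 ones → 1
Block 8 (110): 2 ones → 1
Block 9 (000): 0 ones → 0
Block 10 (000): 0 ones → 0
Block 11 (000): 0 ones → 0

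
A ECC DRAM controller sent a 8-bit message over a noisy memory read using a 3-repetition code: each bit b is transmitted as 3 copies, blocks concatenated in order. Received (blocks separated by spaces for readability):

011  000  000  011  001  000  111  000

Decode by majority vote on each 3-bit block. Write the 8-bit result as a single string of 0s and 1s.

Block 1 (011): 2 ones → 1
Block 2 (000): 0 ones → 0
Block 3 (000): 0 ones → 0
Block 4 (011): 2 ones → 1
Block 5 (001): 1 one → 0
Block 6 (000): 0 ones → 0
Block 7 (111): 3 ones → 1
Block 8 (000): 0 ones → 0

10010010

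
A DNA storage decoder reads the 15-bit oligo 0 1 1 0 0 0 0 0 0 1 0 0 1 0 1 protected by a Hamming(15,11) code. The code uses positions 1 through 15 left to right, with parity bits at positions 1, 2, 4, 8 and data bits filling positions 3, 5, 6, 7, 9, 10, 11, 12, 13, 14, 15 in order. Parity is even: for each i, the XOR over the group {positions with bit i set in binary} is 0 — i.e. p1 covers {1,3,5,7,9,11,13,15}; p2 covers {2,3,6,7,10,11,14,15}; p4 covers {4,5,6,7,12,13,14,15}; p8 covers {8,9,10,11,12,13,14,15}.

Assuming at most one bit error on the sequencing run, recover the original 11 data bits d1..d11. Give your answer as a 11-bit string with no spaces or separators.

s1 (pos 1,3,5,7,9,11,13,15): 0⊕1⊕0⊕0⊕0⊕0⊕1⊕1 = 1
s2 (pos 2,3,6,7,10,11,14,15): 1⊕1⊕0⊕0⊕1⊕0⊕0⊕1 = 0
s4 (pos 4,5,6,7,12,13,14,15): 0⊕0⊕0⊕0⊕0⊕1⊕0⊕1 = 0
s8 (pos 8,9,10,11,12,13,14,15): 0⊕0⊕1⊕0⊕0⊕1⊕0⊕1 = 1
Syndrome s8…s1 = 1001 → error at position 9.
Flip position 9: 011000000100101 → 011000001100101
Read data bits from positions 3,5,6,7,9,10,11,12,13,14,15: 10001100101

10001100101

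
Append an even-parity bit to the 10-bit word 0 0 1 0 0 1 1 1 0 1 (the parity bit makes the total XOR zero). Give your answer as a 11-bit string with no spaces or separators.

00100111011

XOR of the 10 data bits: 0⊕0⊕1⊕0⊕0⊕1⊕1⊕1⊕0⊕1 = 1
Parity bit = 1 (so all 11 bits XOR to 0).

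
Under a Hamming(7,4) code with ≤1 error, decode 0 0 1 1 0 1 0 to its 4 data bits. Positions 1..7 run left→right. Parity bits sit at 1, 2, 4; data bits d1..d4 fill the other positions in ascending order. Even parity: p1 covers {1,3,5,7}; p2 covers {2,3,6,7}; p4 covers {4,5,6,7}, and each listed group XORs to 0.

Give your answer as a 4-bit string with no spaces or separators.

s1 (pos 1,3,5,7): 0⊕1⊕0⊕0 = 1
s2 (pos 2,3,6,7): 0⊕1⊕1⊕0 = 0
s4 (pos 4,5,6,7): 1⊕0⊕1⊕0 = 0
Syndrome s4…s1 = 001 → error at position 1.
Flip position 1: 0011010 → 1011010
Read data bits from positions 3,5,6,7: 1010

1010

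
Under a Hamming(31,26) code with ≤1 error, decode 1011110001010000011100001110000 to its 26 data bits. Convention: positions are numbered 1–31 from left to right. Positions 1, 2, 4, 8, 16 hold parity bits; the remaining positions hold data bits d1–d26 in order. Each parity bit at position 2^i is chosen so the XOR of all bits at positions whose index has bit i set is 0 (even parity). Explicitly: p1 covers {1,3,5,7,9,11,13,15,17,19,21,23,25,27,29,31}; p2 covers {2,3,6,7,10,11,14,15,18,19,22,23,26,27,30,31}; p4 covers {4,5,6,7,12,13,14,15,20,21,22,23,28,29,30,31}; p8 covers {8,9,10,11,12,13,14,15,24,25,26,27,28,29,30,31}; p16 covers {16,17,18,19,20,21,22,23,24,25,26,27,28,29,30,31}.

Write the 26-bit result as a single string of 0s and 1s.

11100101010011100001110000

s1 (pos 1,3,5,7,9,11,13,15,17,19,21,23,25,27,29,31): 1⊕1⊕1⊕0⊕0⊕0⊕0⊕0⊕0⊕1⊕0⊕0⊕1⊕1⊕0⊕0 = 0
s2 (pos 2,3,6,7,10,11,14,15,18,19,22,23,26,27,30,31): 0⊕1⊕1⊕0⊕1⊕0⊕0⊕0⊕1⊕1⊕0⊕0⊕1⊕1⊕0⊕0 = 1
s4 (pos 4,5,6,7,12,13,14,15,20,21,22,23,28,29,30,31): 1⊕1⊕1⊕0⊕1⊕0⊕0⊕0⊕1⊕0⊕0⊕0⊕0⊕0⊕0⊕0 = 1
s8 (pos 8,9,10,11,12,13,14,15,24,25,26,27,28,29,30,31): 0⊕0⊕1⊕0⊕1⊕0⊕0⊕0⊕0⊕1⊕1⊕1⊕0⊕0⊕0⊕0 = 1
s16 (pos 16,17,18,19,20,21,22,23,24,25,26,27,28,29,30,31): 0⊕0⊕1⊕1⊕1⊕0⊕0⊕0⊕0⊕1⊕1⊕1⊕0⊕0⊕0⊕0 = 0
Syndrome s16…s1 = 01110 → error at position 14.
Flip position 14: 1011110001010000011100001110000 → 1011110001010100011100001110000
Read data bits from positions 3,5,6,7,9,10,11,12,13,14,15,17,18,19,20,21,22,23,24,25,26,27,28,29,30,31: 11100101010011100001110000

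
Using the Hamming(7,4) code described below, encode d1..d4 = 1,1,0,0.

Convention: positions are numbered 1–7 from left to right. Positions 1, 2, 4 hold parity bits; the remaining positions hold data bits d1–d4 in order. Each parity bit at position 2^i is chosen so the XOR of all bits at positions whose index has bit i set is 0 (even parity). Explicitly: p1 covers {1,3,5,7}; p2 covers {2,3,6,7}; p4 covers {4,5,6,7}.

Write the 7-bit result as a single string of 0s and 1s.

0111100

Place data at non-parity positions: p1 p2 1 p4 1 0 0
p1 (pos 1,3,5,7): XOR of data positions = 1⊕1⊕0 = 0
p2 (pos 2,3,6,7): XOR of data positions = 1⊕0⊕0 = 1
p4 (pos 4,5,6,7): XOR of data positions = 1⊕0⊕0 = 1
Codeword: 0111100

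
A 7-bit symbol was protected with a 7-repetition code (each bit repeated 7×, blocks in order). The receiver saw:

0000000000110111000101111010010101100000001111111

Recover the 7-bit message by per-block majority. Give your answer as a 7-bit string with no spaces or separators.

0001101

Block 1 (0000000): 0 ones → 0
Block 2 (0001101): 3 ones → 0
Block 3 (1100010): 3 ones → 0
Block 4 (1111010): 5 ones → 1
Block 5 (0101011): 4 ones → 1
Block 6 (0000000): 0 ones → 0
Block 7 (1111111): 7 ones → 1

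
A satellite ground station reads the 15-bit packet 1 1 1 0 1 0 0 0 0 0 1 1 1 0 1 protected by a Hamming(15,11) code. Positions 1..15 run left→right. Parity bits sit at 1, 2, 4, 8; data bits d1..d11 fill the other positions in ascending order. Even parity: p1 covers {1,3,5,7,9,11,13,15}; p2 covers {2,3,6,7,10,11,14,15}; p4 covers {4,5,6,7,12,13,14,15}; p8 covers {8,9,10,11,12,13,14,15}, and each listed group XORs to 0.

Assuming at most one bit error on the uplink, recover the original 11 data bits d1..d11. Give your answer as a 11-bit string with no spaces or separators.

11000011101

s1 (pos 1,3,5,7,9,11,13,15): 1⊕1⊕1⊕0⊕0⊕1⊕1⊕1 = 0
s2 (pos 2,3,6,7,10,11,14,15): 1⊕1⊕0⊕0⊕0⊕1⊕0⊕1 = 0
s4 (pos 4,5,6,7,12,13,14,15): 0⊕1⊕0⊕0⊕1⊕1⊕0⊕1 = 0
s8 (pos 8,9,10,11,12,13,14,15): 0⊕0⊕0⊕1⊕1⊕1⊕0⊕1 = 0
Syndrome s8…s1 = 0000 → no error.
Read data bits from positions 3,5,6,7,9,10,11,12,13,14,15: 11000011101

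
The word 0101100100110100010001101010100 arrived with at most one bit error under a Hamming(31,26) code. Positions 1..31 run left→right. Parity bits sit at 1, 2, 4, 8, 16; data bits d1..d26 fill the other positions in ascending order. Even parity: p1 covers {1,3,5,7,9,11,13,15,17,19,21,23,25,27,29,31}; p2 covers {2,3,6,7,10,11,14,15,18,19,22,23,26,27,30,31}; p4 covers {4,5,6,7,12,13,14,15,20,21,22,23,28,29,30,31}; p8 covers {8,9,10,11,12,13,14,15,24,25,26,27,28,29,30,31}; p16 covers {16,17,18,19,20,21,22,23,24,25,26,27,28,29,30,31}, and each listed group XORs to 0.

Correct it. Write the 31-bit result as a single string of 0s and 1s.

0101100100110000010001101010100

s1 (pos 1,3,5,7,9,11,13,15,17,19,21,23,25,27,29,31): 0⊕0⊕1⊕0⊕0⊕1⊕0⊕0⊕0⊕0⊕0⊕1⊕1⊕1⊕1⊕0 = 0
s2 (pos 2,3,6,7,10,11,14,15,18,19,22,23,26,27,30,31): 1⊕0⊕0⊕0⊕0⊕1⊕1⊕0⊕1⊕0⊕1⊕1⊕0⊕1⊕0⊕0 = 1
s4 (pos 4,5,6,7,12,13,14,15,20,21,22,23,28,29,30,31): 1⊕1⊕0⊕0⊕1⊕0⊕1⊕0⊕0⊕0⊕1⊕1⊕0⊕1⊕0⊕0 = 1
s8 (pos 8,9,10,11,12,13,14,15,24,25,26,27,28,29,30,31): 1⊕0⊕0⊕1⊕1⊕0⊕1⊕0⊕0⊕1⊕0⊕1⊕0⊕1⊕0⊕0 = 1
s16 (pos 16,17,18,19,20,21,22,23,24,25,26,27,28,29,30,31): 0⊕0⊕1⊕0⊕0⊕0⊕1⊕1⊕0⊕1⊕0⊕1⊕0⊕1⊕0⊕0 = 0
Syndrome s16…s1 = 01110 → error at position 14.
Flip position 14: 0101100100110100010001101010100 → 0101100100110000010001101010100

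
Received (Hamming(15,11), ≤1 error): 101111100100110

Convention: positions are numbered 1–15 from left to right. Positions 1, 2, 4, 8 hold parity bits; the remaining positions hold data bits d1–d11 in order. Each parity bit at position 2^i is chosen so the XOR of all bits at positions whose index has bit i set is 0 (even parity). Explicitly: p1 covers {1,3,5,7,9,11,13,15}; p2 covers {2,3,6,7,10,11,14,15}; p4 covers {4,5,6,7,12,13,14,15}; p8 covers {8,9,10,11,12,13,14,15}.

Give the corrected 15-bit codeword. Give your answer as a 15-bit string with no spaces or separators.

101111100110110

s1 (pos 1,3,5,7,9,11,13,15): 1⊕1⊕1⊕1⊕0⊕0⊕1⊕0 = 1
s2 (pos 2,3,6,7,10,11,14,15): 0⊕1⊕1⊕1⊕1⊕0⊕1⊕0 = 1
s4 (pos 4,5,6,7,12,13,14,15): 1⊕1⊕1⊕1⊕0⊕1⊕1⊕0 = 0
s8 (pos 8,9,10,11,12,13,14,15): 0⊕0⊕1⊕0⊕0⊕1⊕1⊕0 = 1
Syndrome s8…s1 = 1011 → error at position 11.
Flip position 11: 101111100100110 → 101111100110110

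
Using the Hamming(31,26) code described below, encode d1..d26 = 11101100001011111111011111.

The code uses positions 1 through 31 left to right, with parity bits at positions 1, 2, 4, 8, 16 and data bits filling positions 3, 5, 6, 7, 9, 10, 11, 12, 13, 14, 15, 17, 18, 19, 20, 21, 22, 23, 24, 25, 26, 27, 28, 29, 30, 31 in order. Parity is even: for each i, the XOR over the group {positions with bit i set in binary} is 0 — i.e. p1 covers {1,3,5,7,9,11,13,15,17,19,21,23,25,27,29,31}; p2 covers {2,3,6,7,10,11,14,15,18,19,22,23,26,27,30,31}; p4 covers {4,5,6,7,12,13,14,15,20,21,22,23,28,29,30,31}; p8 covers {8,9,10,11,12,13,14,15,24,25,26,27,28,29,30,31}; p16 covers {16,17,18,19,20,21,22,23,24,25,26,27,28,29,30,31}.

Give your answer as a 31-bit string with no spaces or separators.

1111110011000011011111111011111

Place data at non-parity positions: p1 p2 1 p4 1 1 0 p8 1 1 0 0 0 0 1 p16 0 1 1 1 1 1 1 1 1 0 1 1 1 1 1
p1 (pos 1,3,5,7,9,11,13,15,17,19,21,23,25,27,29,31): XOR of data positions = 1⊕1⊕0⊕1⊕0⊕0⊕1⊕0⊕1⊕1⊕1⊕1⊕1⊕1⊕1 = 1
p2 (pos 2,3,6,7,10,11,14,15,18,19,22,23,26,27,30,31): XOR of data positions = 1⊕1⊕0⊕1⊕0⊕0⊕1⊕1⊕1⊕1⊕1⊕0⊕1⊕1⊕1 = 1
p4 (pos 4,5,6,7,12,13,14,15,20,21,22,23,28,29,30,31): XOR of data positions = 1⊕1⊕0⊕0⊕0⊕0⊕1⊕1⊕1⊕1⊕1⊕1⊕1⊕1⊕1 = 1
p8 (pos 8,9,10,11,12,13,14,15,24,25,26,27,28,29,30,31): XOR of data positions = 1⊕1⊕0⊕0⊕0⊕0⊕1⊕1⊕1⊕0⊕1⊕1⊕1⊕1⊕1 = 0
p16 (pos 16,17,18,19,20,21,22,23,24,25,26,27,28,29,30,31): XOR of data positions = 0⊕1⊕1⊕1⊕1⊕1⊕1⊕1⊕1⊕0⊕1⊕1⊕1⊕1⊕1 = 1
Codeword: 1111110011000011011111111011111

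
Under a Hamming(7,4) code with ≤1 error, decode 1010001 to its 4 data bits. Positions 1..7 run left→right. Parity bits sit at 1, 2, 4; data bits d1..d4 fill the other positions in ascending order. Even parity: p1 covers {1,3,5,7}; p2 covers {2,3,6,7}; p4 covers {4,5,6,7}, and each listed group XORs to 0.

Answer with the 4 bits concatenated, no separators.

s1 (pos 1,3,5,7): 1⊕1⊕0⊕1 = 1
s2 (pos 2,3,6,7): 0⊕1⊕0⊕1 = 0
s4 (pos 4,5,6,7): 0⊕0⊕0⊕1 = 1
Syndrome s4…s1 = 101 → error at position 5.
Flip position 5: 1010001 → 1010101
Read data bits from positions 3,5,6,7: 1101

1101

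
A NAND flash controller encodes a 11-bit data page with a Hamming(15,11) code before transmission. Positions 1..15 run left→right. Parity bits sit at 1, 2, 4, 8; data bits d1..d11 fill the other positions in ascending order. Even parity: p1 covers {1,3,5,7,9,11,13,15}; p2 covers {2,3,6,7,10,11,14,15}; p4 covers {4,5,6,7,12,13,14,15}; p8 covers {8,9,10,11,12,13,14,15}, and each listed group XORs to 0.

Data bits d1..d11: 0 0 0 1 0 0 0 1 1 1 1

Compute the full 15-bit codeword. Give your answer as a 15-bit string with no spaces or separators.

110100100001111

Place data at non-parity positions: p1 p2 0 p4 0 0 1 p8 0 0 0 1 1 1 1
p1 (pos 1,3,5,7,9,11,13,15): XOR of data positions = 0⊕0⊕1⊕0⊕0⊕1⊕1 = 1
p2 (pos 2,3,6,7,10,11,14,15): XOR of data positions = 0⊕0⊕1⊕0⊕0⊕1⊕1 = 1
p4 (pos 4,5,6,7,12,13,14,15): XOR of data positions = 0⊕0⊕1⊕1⊕1⊕1⊕1 = 1
p8 (pos 8,9,10,11,12,13,14,15): XOR of data positions = 0⊕0⊕0⊕1⊕1⊕1⊕1 = 0
Codeword: 110100100001111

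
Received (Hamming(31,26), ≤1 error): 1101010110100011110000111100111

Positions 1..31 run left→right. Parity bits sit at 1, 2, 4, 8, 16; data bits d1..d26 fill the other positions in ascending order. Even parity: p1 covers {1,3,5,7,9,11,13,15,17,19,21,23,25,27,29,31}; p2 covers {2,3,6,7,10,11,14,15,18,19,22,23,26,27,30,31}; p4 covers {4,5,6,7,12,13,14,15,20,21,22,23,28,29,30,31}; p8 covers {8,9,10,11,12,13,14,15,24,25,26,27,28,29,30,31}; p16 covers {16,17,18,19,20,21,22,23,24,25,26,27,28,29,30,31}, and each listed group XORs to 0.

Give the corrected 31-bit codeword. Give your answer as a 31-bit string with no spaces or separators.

s1 (pos 1,3,5,7,9,11,13,15,17,19,21,23,25,27,29,31): 1⊕0⊕0⊕0⊕1⊕1⊕0⊕1⊕1⊕0⊕0⊕1⊕1⊕0⊕1⊕1 = 1
s2 (pos 2,3,6,7,10,11,14,15,18,19,22,23,26,27,30,31): 1⊕0⊕1⊕0⊕0⊕1⊕0⊕1⊕1⊕0⊕0⊕1⊕1⊕0⊕1⊕1 = 1
s4 (pos 4,5,6,7,12,13,14,15,20,21,22,23,28,29,30,31): 1⊕0⊕1⊕0⊕0⊕0⊕0⊕1⊕0⊕0⊕0⊕1⊕0⊕1⊕1⊕1 = 1
s8 (pos 8,9,10,11,12,13,14,15,24,25,26,27,28,29,30,31): 1⊕1⊕0⊕1⊕0⊕0⊕0⊕1⊕1⊕1⊕1⊕0⊕0⊕1⊕1⊕1 = 0
s16 (pos 16,17,18,19,20,21,22,23,24,25,26,27,28,29,30,31): 1⊕1⊕1⊕0⊕0⊕0⊕0⊕1⊕1⊕1⊕1⊕0⊕0⊕1⊕1⊕1 = 0
Syndrome s16…s1 = 00111 → error at position 7.
Flip position 7: 1101010110100011110000111100111 → 1101011110100011110000111100111

1101011110100011110000111100111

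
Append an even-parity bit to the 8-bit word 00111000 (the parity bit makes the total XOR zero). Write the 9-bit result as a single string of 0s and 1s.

XOR of the 8 data bits: 0⊕0⊕1⊕1⊕1⊕0⊕0⊕0 = 1
Parity bit = 1 (so all 9 bits XOR to 0).

001110001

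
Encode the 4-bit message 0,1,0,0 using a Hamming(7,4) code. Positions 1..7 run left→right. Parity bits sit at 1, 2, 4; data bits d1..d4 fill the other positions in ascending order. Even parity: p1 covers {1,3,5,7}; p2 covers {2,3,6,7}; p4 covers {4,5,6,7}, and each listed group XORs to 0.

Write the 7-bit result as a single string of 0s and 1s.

1001100

Place data at non-parity positions: p1 p2 0 p4 1 0 0
p1 (pos 1,3,5,7): XOR of data positions = 0⊕1⊕0 = 1
p2 (pos 2,3,6,7): XOR of data positions = 0⊕0⊕0 = 0
p4 (pos 4,5,6,7): XOR of data positions = 1⊕0⊕0 = 1
Codeword: 1001100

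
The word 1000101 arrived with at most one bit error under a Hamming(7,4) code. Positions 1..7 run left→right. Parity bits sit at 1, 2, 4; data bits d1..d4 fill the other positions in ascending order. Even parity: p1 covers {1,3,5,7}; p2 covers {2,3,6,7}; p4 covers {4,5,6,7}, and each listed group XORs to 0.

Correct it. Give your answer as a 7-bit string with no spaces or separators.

1010101

s1 (pos 1,3,5,7): 1⊕0⊕1⊕1 = 1
s2 (pos 2,3,6,7): 0⊕0⊕0⊕1 = 1
s4 (pos 4,5,6,7): 0⊕1⊕0⊕1 = 0
Syndrome s4…s1 = 011 → error at position 3.
Flip position 3: 1000101 → 1010101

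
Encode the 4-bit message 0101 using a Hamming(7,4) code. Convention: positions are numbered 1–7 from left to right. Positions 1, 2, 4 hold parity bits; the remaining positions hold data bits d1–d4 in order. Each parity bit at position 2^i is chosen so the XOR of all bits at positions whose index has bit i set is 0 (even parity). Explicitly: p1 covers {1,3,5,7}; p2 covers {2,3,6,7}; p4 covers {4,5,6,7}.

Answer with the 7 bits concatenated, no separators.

Place data at non-parity positions: p1 p2 0 p4 1 0 1
p1 (pos 1,3,5,7): XOR of data positions = 0⊕1⊕1 = 0
p2 (pos 2,3,6,7): XOR of data positions = 0⊕0⊕1 = 1
p4 (pos 4,5,6,7): XOR of data positions = 1⊕0⊕1 = 0
Codeword: 0100101

0100101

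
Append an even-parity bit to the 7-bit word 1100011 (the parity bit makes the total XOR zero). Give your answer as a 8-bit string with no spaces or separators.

11000110

XOR of the 7 data bits: 1⊕1⊕0⊕0⊕0⊕1⊕1 = 0
Parity bit = 0 (so all 8 bits XOR to 0).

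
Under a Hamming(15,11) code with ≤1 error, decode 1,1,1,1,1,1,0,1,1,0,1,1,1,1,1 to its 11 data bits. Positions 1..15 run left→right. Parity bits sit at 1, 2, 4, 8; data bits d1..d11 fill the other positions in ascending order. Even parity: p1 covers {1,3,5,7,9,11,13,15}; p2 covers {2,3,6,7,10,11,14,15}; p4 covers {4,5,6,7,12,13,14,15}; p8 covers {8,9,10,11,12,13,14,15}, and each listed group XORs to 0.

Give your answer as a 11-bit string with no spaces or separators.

11101011011

s1 (pos 1,3,5,7,9,11,13,15): 1⊕1⊕1⊕0⊕1⊕1⊕1⊕1 = 1
s2 (pos 2,3,6,7,10,11,14,15): 1⊕1⊕1⊕0⊕0⊕1⊕1⊕1 = 0
s4 (pos 4,5,6,7,12,13,14,15): 1⊕1⊕1⊕0⊕1⊕1⊕1⊕1 = 1
s8 (pos 8,9,10,11,12,13,14,15): 1⊕1⊕0⊕1⊕1⊕1⊕1⊕1 = 1
Syndrome s8…s1 = 1101 → error at position 13.
Flip position 13: 111111011011111 → 111111011011011
Read data bits from positions 3,5,6,7,9,10,11,12,13,14,15: 11101011011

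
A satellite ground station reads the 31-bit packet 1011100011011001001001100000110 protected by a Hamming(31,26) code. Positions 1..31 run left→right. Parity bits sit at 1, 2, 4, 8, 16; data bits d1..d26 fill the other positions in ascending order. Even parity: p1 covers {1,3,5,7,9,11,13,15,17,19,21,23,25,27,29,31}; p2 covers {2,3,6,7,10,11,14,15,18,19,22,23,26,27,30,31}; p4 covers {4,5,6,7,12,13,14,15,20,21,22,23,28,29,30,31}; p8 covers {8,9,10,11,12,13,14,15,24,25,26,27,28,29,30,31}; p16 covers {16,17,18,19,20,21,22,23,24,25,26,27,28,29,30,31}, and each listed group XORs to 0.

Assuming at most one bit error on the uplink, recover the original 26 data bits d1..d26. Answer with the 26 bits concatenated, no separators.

11001101100001001100000110

s1 (pos 1,3,5,7,9,11,13,15,17,19,21,23,25,27,29,31): 1⊕1⊕1⊕0⊕1⊕0⊕1⊕0⊕0⊕1⊕0⊕1⊕0⊕0⊕1⊕0 = 0
s2 (pos 2,3,6,7,10,11,14,15,18,19,22,23,26,27,30,31): 0⊕1⊕0⊕0⊕1⊕0⊕0⊕0⊕0⊕1⊕1⊕1⊕0⊕0⊕1⊕0 = 0
s4 (pos 4,5,6,7,12,13,14,15,20,21,22,23,28,29,30,31): 1⊕1⊕0⊕0⊕1⊕1⊕0⊕0⊕0⊕0⊕1⊕1⊕0⊕1⊕1⊕0 = 0
s8 (pos 8,9,10,11,12,13,14,15,24,25,26,27,28,29,30,31): 0⊕1⊕1⊕0⊕1⊕1⊕0⊕0⊕0⊕0⊕0⊕0⊕0⊕1⊕1⊕0 = 0
s16 (pos 16,17,18,19,20,21,22,23,24,25,26,27,28,29,30,31): 1⊕0⊕0⊕1⊕0⊕0⊕1⊕1⊕0⊕0⊕0⊕0⊕0⊕1⊕1⊕0 = 0
Syndrome s16…s1 = 00000 → no error.
Read data bits from positions 3,5,6,7,9,10,11,12,13,14,15,17,18,19,20,21,22,23,24,25,26,27,28,29,30,31: 11001101100001001100000110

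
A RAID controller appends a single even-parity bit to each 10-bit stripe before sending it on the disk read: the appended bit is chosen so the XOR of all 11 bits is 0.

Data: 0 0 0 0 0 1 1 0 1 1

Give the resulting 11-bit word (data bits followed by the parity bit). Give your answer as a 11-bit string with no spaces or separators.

00000110110

XOR of the 10 data bits: 0⊕0⊕0⊕0⊕0⊕1⊕1⊕0⊕1⊕1 = 0
Parity bit = 0 (so all 11 bits XOR to 0).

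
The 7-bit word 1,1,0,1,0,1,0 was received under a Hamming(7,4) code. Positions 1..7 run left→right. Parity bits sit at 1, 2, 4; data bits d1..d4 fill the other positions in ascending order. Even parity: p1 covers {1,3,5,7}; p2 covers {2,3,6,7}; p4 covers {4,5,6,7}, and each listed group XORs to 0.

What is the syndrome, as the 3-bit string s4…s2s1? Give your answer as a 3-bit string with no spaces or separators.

s1 (pos 1,3,5,7): 1⊕0⊕0⊕0 = 1
s2 (pos 2,3,6,7): 1⊕0⊕1⊕0 = 0
s4 (pos 4,5,6,7): 1⊕0⊕1⊕0 = 0
Syndrome s4…s1 = 001 → error at position 1.

001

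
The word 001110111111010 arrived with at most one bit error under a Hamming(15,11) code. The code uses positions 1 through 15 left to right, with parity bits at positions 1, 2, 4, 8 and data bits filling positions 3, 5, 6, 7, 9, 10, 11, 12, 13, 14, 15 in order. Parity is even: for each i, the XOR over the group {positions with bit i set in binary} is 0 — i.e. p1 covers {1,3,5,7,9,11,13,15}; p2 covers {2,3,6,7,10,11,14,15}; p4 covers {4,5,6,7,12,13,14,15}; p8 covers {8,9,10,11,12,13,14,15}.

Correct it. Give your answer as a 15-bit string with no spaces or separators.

001110011111010

s1 (pos 1,3,5,7,9,11,13,15): 0⊕1⊕1⊕1⊕1⊕1⊕0⊕0 = 1
s2 (pos 2,3,6,7,10,11,14,15): 0⊕1⊕0⊕1⊕1⊕1⊕1⊕0 = 1
s4 (pos 4,5,6,7,12,13,14,15): 1⊕1⊕0⊕1⊕1⊕0⊕1⊕0 = 1
s8 (pos 8,9,10,11,12,13,14,15): 1⊕1⊕1⊕1⊕1⊕0⊕1⊕0 = 0
Syndrome s8…s1 = 0111 → error at position 7.
Flip position 7: 001110111111010 → 001110011111010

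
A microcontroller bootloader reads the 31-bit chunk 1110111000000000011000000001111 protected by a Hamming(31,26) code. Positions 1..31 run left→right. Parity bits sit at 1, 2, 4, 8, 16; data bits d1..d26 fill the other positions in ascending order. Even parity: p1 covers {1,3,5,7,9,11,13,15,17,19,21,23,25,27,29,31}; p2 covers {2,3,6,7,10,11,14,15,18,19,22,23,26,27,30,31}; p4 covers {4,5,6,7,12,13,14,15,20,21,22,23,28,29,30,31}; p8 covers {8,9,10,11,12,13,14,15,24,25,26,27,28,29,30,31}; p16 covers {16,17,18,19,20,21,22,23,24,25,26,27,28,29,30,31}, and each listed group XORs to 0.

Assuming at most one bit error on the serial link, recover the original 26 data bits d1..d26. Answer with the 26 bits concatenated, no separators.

s1 (pos 1,3,5,7,9,11,13,15,17,19,21,23,25,27,29,31): 1⊕1⊕1⊕1⊕0⊕0⊕0⊕0⊕0⊕1⊕0⊕0⊕0⊕0⊕1⊕1 = 1
s2 (pos 2,3,6,7,10,11,14,15,18,19,22,23,26,27,30,31): 1⊕1⊕1⊕1⊕0⊕0⊕0⊕0⊕1⊕1⊕0⊕0⊕0⊕0⊕1⊕1 = 0
s4 (pos 4,5,6,7,12,13,14,15,20,21,22,23,28,29,30,31): 0⊕1⊕1⊕1⊕0⊕0⊕0⊕0⊕0⊕0⊕0⊕0⊕1⊕1⊕1⊕1 = 1
s8 (pos 8,9,10,11,12,13,14,15,24,25,26,27,28,29,30,31): 0⊕0⊕0⊕0⊕0⊕0⊕0⊕0⊕0⊕0⊕0⊕0⊕1⊕1⊕1⊕1 = 0
s16 (pos 16,17,18,19,20,21,22,23,24,25,26,27,28,29,30,31): 0⊕0⊕1⊕1⊕0⊕0⊕0⊕0⊕0⊕0⊕0⊕0⊕1⊕1⊕1⊕1 = 0
Syndrome s16…s1 = 00101 → error at position 5.
Flip position 5: 1110111000000000011000000001111 → 1110011000000000011000000001111
Read data bits from positions 3,5,6,7,9,10,11,12,13,14,15,17,18,19,20,21,22,23,24,25,26,27,28,29,30,31: 10110000000011000000001111

10110000000011000000001111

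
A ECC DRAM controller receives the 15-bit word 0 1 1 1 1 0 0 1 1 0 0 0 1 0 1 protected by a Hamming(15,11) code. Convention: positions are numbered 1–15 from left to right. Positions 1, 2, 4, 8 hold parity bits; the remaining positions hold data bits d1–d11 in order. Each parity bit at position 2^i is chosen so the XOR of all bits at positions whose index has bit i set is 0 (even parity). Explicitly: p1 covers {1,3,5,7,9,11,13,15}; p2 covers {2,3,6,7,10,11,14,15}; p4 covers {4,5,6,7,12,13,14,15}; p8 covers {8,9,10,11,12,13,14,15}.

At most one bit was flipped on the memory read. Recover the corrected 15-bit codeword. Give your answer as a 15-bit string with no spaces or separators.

s1 (pos 1,3,5,7,9,11,13,15): 0⊕1⊕1⊕0⊕1⊕0⊕1⊕1 = 1
s2 (pos 2,3,6,7,10,11,14,15): 1⊕1⊕0⊕0⊕0⊕0⊕0⊕1 = 1
s4 (pos 4,5,6,7,12,13,14,15): 1⊕1⊕0⊕0⊕0⊕1⊕0⊕1 = 0
s8 (pos 8,9,10,11,12,13,14,15): 1⊕1⊕0⊕0⊕0⊕1⊕0⊕1 = 0
Syndrome s8…s1 = 0011 → error at position 3.
Flip position 3: 011110011000101 → 010110011000101

010110011000101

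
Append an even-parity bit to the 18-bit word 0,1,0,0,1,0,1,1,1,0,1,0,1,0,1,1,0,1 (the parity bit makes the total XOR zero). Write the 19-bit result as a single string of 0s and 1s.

XOR of the 18 data bits: 0⊕1⊕0⊕0⊕1⊕0⊕1⊕1⊕1⊕0⊕1⊕0⊕1⊕0⊕1⊕1⊕0⊕1 = 0
Parity bit = 0 (so all 19 bits XOR to 0).

0100101110101011010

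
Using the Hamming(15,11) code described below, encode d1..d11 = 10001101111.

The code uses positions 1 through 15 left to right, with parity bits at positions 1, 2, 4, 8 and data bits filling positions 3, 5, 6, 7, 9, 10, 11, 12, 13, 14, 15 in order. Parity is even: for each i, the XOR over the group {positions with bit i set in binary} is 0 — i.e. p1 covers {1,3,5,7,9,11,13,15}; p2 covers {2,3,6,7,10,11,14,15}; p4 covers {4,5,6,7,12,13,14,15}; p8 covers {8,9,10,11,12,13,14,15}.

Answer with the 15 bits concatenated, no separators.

Place data at non-parity positions: p1 p2 1 p4 0 0 0 p8 1 1 0 1 1 1 1
p1 (pos 1,3,5,7,9,11,13,15): XOR of data positions = 1⊕0⊕0⊕1⊕0⊕1⊕1 = 0
p2 (pos 2,3,6,7,10,11,14,15): XOR of data positions = 1⊕0⊕0⊕1⊕0⊕1⊕1 = 0
p4 (pos 4,5,6,7,12,13,14,15): XOR of data positions = 0⊕0⊕0⊕1⊕1⊕1⊕1 = 0
p8 (pos 8,9,10,11,12,13,14,15): XOR of data positions = 1⊕1⊕0⊕1⊕1⊕1⊕1 = 0
Codeword: 001000001101111

001000001101111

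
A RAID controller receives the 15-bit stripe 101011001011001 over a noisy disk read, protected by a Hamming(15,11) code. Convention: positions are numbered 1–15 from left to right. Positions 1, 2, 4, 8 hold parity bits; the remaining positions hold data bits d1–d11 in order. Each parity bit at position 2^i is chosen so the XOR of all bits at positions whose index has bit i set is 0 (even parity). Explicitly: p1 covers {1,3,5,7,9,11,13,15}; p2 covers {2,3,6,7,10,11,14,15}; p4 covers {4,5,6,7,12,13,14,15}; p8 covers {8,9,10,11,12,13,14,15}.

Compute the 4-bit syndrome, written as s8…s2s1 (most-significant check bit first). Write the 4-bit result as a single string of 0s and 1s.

s1 (pos 1,3,5,7,9,11,13,15): 1⊕1⊕1⊕0⊕1⊕1⊕0⊕1 = 0
s2 (pos 2,3,6,7,10,11,14,15): 0⊕1⊕1⊕0⊕0⊕1⊕0⊕1 = 0
s4 (pos 4,5,6,7,12,13,14,15): 0⊕1⊕1⊕0⊕1⊕0⊕0⊕1 = 0
s8 (pos 8,9,10,11,12,13,14,15): 0⊕1⊕0⊕1⊕1⊕0⊕0⊕1 = 0
Syndrome s8…s1 = 0000 → no error.

0000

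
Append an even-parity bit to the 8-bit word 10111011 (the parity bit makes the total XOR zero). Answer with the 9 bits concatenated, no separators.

XOR of the 8 data bits: 1⊕0⊕1⊕1⊕1⊕0⊕1⊕1 = 0
Parity bit = 0 (so all 9 bits XOR to 0).

101110110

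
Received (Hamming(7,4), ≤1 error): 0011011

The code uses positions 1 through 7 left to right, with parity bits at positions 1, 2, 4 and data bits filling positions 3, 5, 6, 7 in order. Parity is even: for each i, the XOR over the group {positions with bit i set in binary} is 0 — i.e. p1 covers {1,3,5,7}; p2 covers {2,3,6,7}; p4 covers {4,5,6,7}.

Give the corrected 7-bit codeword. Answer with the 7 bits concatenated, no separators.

s1 (pos 1,3,5,7): 0⊕1⊕0⊕1 = 0
s2 (pos 2,3,6,7): 0⊕1⊕1⊕1 = 1
s4 (pos 4,5,6,7): 1⊕0⊕1⊕1 = 1
Syndrome s4…s1 = 110 → error at position 6.
Flip position 6: 0011011 → 0011001

0011001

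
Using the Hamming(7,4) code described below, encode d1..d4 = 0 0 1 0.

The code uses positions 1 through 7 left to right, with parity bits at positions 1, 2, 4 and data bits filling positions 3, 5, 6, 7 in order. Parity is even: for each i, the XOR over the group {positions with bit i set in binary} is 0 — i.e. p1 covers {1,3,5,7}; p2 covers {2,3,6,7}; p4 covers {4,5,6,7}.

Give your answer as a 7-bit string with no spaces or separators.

0101010

Place data at non-parity positions: p1 p2 0 p4 0 1 0
p1 (pos 1,3,5,7): XOR of data positions = 0⊕0⊕0 = 0
p2 (pos 2,3,6,7): XOR of data positions = 0⊕1⊕0 = 1
p4 (pos 4,5,6,7): XOR of data positions = 0⊕1⊕0 = 1
Codeword: 0101010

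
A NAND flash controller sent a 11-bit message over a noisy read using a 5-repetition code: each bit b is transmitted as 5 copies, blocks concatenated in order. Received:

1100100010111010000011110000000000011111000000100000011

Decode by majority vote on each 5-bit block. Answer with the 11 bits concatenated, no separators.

10101001000

Block 1 (11001): 3 ones → 1
Block 2 (00010): 1 one → 0
Block 3 (11101): 4 ones → 1
Block 4 (00000): 0 ones → 0
Block 5 (11110): 4 ones → 1
Block 6 (00000): 0 ones → 0
Block 7 (00000): 0 ones → 0
Block 8 (11111): 5 ones → 1
Block 9 (00000): 0 ones → 0
Block 10 (01000): 1 one → 0
Block 11 (00011): 2 ones → 0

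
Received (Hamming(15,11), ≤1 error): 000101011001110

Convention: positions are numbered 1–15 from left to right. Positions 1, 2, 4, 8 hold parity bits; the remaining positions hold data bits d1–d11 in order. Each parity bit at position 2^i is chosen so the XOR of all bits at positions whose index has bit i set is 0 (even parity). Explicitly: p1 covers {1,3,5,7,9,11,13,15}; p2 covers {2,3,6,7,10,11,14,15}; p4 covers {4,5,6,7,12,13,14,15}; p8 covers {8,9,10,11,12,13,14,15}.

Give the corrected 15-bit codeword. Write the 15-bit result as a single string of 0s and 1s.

s1 (pos 1,3,5,7,9,11,13,15): 0⊕0⊕0⊕0⊕1⊕0⊕1⊕0 = 0
s2 (pos 2,3,6,7,10,11,14,15): 0⊕0⊕1⊕0⊕0⊕0⊕1⊕0 = 0
s4 (pos 4,5,6,7,12,13,14,15): 1⊕0⊕1⊕0⊕1⊕1⊕1⊕0 = 1
s8 (pos 8,9,10,11,12,13,14,15): 1⊕1⊕0⊕0⊕1⊕1⊕1⊕0 = 1
Syndrome s8…s1 = 1100 → error at position 12.
Flip position 12: 000101011001110 → 000101011000110

000101011000110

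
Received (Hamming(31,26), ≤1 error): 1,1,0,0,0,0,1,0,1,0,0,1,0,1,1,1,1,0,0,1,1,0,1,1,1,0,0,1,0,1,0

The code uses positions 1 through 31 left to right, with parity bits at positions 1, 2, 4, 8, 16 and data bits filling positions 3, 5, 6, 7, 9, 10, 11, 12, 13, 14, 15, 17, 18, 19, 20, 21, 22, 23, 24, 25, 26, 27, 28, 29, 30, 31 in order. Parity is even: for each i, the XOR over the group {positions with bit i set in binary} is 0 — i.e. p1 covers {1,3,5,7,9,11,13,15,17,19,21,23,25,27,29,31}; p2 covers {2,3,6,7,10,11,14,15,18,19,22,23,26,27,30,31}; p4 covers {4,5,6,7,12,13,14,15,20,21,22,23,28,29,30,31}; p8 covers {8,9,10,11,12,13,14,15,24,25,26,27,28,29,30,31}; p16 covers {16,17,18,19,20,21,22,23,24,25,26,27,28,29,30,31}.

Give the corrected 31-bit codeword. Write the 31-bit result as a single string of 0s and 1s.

1100001010010111100010111001010

s1 (pos 1,3,5,7,9,11,13,15,17,19,21,23,25,27,29,31): 1⊕0⊕0⊕1⊕1⊕0⊕0⊕1⊕1⊕0⊕1⊕1⊕1⊕0⊕0⊕0 = 0
s2 (pos 2,3,6,7,10,11,14,15,18,19,22,23,26,27,30,31): 1⊕0⊕0⊕1⊕0⊕0⊕1⊕1⊕0⊕0⊕0⊕1⊕0⊕0⊕1⊕0 = 0
s4 (pos 4,5,6,7,12,13,14,15,20,21,22,23,28,29,30,31): 0⊕0⊕0⊕1⊕1⊕0⊕1⊕1⊕1⊕1⊕0⊕1⊕1⊕0⊕1⊕0 = 1
s8 (pos 8,9,10,11,12,13,14,15,24,25,26,27,28,29,30,31): 0⊕1⊕0⊕0⊕1⊕0⊕1⊕1⊕1⊕1⊕0⊕0⊕1⊕0⊕1⊕0 = 0
s16 (pos 16,17,18,19,20,21,22,23,24,25,26,27,28,29,30,31): 1⊕1⊕0⊕0⊕1⊕1⊕0⊕1⊕1⊕1⊕0⊕0⊕1⊕0⊕1⊕0 = 1
Syndrome s16…s1 = 10100 → error at position 20.
Flip position 20: 1100001010010111100110111001010 → 1100001010010111100010111001010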